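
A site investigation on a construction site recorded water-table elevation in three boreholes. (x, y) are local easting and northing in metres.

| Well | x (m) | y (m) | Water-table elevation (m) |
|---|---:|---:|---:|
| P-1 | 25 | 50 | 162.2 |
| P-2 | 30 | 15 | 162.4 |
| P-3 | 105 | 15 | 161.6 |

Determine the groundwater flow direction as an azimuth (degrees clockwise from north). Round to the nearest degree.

Taking P-1 as reference: P-2−P-1 = (5, -35, +0.2); P-3−P-1 = (80, -35, -0.6).
Determinant of the coordinate differences = 5·(-35) − 80·(-35) = 2625.
∂h/∂x = [(+0.2)·(-35) − (-0.6)·(-35)] / 2625 = -0.01067
∂h/∂y = [5·(-0.6) − 80·(+0.2)] / 2625 = -0.007238
Flow direction (−∇h) has components (+0.01067 E, +0.007238 N).
Azimuth = atan2(E, N) = atan2(+0.01067, +0.007238) = 55.8° ≈ 056°.

056°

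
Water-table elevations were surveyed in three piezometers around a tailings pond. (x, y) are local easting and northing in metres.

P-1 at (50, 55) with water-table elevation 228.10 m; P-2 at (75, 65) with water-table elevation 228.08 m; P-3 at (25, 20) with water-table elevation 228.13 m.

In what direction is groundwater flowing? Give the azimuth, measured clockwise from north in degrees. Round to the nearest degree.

With h = a·x + b·y + c and P-1 as origin, the differences give:
  25·a + 10·b = -0.02
  (-25)·a + (-35)·b = +0.03
Eliminate b (×(-35) and ×10, subtract): -625·a = 0.400 → a = ∂h/∂x = -0.0006400
Back-substitute: b = ∂h/∂y = -0.0004000.
Flow direction (−∇h) has components (+0.0006400 E, +0.0004000 N).
Azimuth = atan2(E, N) = atan2(+0.0006400, +0.0004000) = 58.0° ≈ 058°.

058°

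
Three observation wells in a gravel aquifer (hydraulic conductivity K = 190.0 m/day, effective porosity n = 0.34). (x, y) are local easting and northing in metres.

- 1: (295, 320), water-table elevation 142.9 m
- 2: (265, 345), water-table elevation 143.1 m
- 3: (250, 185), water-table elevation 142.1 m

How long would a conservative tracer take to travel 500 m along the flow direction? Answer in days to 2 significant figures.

140 days

With h = a·x + b·y + c and 1 as origin, the differences give:
  (-30)·a + 25·b = +0.2
  (-45)·a + (-135)·b = -0.8
Eliminate b (×(-135) and ×25, subtract): 5175·a = -7.00 → a = ∂h/∂x = -0.001353
Back-substitute: b = ∂h/∂y = +0.006377.
|∇h| = √(-0.001353² + 0.006377²) = 0.006519
Seepage velocity v = K·i/n = 190.0 × 0.006519 / 0.34 = 3.643 m/day.
t = 500 / 3.643 = 137.2 days.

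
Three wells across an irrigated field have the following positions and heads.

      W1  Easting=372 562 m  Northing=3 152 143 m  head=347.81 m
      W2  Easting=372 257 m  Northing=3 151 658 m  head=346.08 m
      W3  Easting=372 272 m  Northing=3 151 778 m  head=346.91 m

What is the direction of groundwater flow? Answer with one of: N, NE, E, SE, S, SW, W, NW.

SE

Three-point gradient (reference W1): Δ to W2 = (-305, -485, -1.73), Δ to W3 = (-290, -365, -0.90).
∂h/∂x = -0.006648, ∂h/∂y = +0.007748 (det = -29325).
Flow = −∇h = (+0.006648 east, -0.007748 north), which points southeast.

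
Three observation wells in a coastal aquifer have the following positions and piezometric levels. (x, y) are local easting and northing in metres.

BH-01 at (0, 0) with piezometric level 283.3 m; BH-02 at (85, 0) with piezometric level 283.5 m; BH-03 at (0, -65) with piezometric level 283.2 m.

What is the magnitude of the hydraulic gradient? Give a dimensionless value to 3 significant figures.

∂h/∂x = (283.5 − 283.3) / (85 − 0) = +0.002353
∂h/∂y = (283.2 − 283.3) / (-65 − 0) = +0.001538
|∇h| = √(0.002353² + 0.001538²) = 0.002811

0.00281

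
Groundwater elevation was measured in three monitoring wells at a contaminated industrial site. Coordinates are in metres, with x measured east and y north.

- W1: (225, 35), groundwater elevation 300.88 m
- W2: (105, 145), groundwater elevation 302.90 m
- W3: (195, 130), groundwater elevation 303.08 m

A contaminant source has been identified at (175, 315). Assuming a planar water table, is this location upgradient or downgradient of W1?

Taking W1 as reference: W2−W1 = (-120, 110, +2.02); W3−W1 = (-30, 95, +2.20).
Solve a·Δx + b·Δy = Δh: det = (-120)·95 − (-30)·110 = -8100.
∂h/∂x = [(+2.02)·95 − (+2.20)·110] / -8100 = +0.006185
∂h/∂y = [(-120)·(+2.20) − (-30)·(+2.02)] / -8100 = +0.02511
Head at (175, 315) = 300.88 + (+0.006185)·(-50) + (+0.02511)·(280) = 307.60 m.
That is higher than the 300.88 m at W1, so the point is upgradient.

upgradient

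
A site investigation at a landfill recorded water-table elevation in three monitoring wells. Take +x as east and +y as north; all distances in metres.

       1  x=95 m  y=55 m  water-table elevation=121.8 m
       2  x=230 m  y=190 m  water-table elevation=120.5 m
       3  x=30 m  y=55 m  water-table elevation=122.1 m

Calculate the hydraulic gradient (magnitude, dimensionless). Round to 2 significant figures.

Differences from 1: to 2 (Δx, Δy, Δh) = (135, 135, -1.3); to 3 = (-65, 0, +0.3).
Determinant of the coordinate differences = 135·0 − (-65)·135 = 8775.
∂h/∂x = [(-1.3)·0 − (+0.3)·135] / 8775 = -0.004615
∂h/∂y = [135·(+0.3) − (-65)·(-1.3)] / 8775 = -0.005014
|∇h| = √(-0.004615² + -0.005014²) = 0.006815

0.0068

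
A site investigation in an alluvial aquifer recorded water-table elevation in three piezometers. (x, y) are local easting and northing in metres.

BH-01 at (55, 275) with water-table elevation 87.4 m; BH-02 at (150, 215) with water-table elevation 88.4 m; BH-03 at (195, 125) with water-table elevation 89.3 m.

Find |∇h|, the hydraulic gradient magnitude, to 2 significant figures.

0.0093

Taking BH-01 as reference: BH-02−BH-01 = (95, -60, +1.0); BH-03−BH-01 = (140, -150, +1.9).
Determinant of the coordinate differences = 95·(-150) − 140·(-60) = -5850.
∂h/∂x = [(+1.0)·(-150) − (+1.9)·(-60)] / -5850 = +0.006154
∂h/∂y = [95·(+1.9) − 140·(+1.0)] / -5850 = -0.006923
|∇h| = √(0.006154² + -0.006923²) = 0.009263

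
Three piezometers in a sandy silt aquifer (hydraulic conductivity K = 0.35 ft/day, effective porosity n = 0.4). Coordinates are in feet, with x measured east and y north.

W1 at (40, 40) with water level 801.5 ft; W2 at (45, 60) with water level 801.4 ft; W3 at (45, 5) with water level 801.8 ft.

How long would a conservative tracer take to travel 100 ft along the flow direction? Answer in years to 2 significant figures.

27 years

Differences from W1: to W2 (Δx, Δy, Δh) = (5, 20, -0.1); to W3 = (5, -35, +0.3).
Determinant of the coordinate differences = 5·(-35) − 5·20 = -275.
∂h/∂x = [(-0.1)·(-35) − (+0.3)·20] / -275 = +0.009091
∂h/∂y = [5·(+0.3) − 5·(-0.1)] / -275 = -0.007273
|∇h| = √(0.009091² + -0.007273²) = 0.01164
Seepage velocity v = K·i/n = 0.35 × 0.01164 / 0.4 = 0.01018 ft/day.
t = 100 / 0.01018 = 9823 days = 26.9 years.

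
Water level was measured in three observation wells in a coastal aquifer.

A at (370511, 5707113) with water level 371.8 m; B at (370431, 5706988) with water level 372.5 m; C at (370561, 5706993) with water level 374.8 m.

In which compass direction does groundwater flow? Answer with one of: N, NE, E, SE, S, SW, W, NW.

NW

Differences from A: to B (Δx, Δy, Δh) = (-80, -125, +0.7); to C = (50, -120, +3.0).
Determinant of the coordinate differences = (-80)·(-120) − 50·(-125) = 15850.
∂h/∂x = [(+0.7)·(-120) − (+3.0)·(-125)] / 15850 = +0.01836
∂h/∂y = [(-80)·(+3.0) − 50·(+0.7)] / 15850 = -0.01735
Flow = −∇h = (-0.01836 east, +0.01735 north), which points northwest.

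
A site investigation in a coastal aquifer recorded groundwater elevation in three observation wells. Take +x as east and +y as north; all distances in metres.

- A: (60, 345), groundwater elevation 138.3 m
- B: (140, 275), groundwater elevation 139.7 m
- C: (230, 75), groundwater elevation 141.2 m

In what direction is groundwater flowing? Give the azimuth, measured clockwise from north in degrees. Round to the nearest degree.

With h = a·x + b·y + c and A as origin, the differences give:
  80·a + (-70)·b = +1.4
  170·a + (-270)·b = +2.9
Eliminate b (×(-270) and ×(-70), subtract): -9700·a = -175.00 → a = ∂h/∂x = +0.01804
Back-substitute: b = ∂h/∂y = +0.0006186.
Flow direction (−∇h) has components (-0.01804 E, -0.0006186 N).
Azimuth = atan2(E, N) = atan2(-0.01804, -0.0006186) = 268.0° ≈ 268°.

268°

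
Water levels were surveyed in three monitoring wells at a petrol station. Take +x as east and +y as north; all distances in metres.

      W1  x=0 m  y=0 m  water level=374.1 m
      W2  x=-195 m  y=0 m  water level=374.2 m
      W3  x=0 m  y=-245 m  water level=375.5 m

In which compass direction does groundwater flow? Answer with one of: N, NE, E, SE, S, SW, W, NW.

∂h/∂x = (374.2 − 374.1) / (-195 − 0) = -0.0005128
∂h/∂y = (375.5 − 374.1) / (-245 − 0) = -0.005714
Flow = −∇h = (+0.0005128 east, +0.005714 north), which points north.

N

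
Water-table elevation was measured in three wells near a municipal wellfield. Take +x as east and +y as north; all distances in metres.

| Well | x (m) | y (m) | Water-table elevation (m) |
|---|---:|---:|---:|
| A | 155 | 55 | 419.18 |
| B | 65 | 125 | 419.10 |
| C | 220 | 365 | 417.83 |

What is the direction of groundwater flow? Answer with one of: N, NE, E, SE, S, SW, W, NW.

Differences from A: to B (Δx, Δy, Δh) = (-90, 70, -0.08); to C = (65, 310, -1.35).
Solve a·Δx + b·Δy = Δh: det = (-90)·310 − 65·70 = -32450.
∂h/∂x = [(-0.08)·310 − (-1.35)·70] / -32450 = -0.002148
∂h/∂y = [(-90)·(-1.35) − 65·(-0.08)] / -32450 = -0.003904
Flow = −∇h = (+0.002148 east, +0.003904 north), which points northeast.

NE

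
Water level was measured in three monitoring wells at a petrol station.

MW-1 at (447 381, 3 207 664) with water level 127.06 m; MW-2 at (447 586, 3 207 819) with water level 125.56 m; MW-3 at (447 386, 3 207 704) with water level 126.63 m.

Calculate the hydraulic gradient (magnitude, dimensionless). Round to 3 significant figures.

Taking MW-1 as reference: MW-2−MW-1 = (205, 155, -1.50); MW-3−MW-1 = (5, 40, -0.43).
Solve a·Δx + b·Δy = Δh: det = 205·40 − 5·155 = 7425.
∂h/∂x = [(-1.50)·40 − (-0.43)·155] / 7425 = +0.0008956
∂h/∂y = [205·(-0.43) − 5·(-1.50)] / 7425 = -0.01086
|∇h| = √(0.0008956² + -0.01086²) = 0.0109

0.0109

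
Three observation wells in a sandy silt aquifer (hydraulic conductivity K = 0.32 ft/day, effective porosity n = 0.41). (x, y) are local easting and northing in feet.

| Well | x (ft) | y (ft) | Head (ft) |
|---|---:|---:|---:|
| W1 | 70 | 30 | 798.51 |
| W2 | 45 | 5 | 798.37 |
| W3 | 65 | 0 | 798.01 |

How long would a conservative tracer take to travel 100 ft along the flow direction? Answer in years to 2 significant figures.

15 years

Taking W1 as reference: W2−W1 = (-25, -25, -0.14); W3−W1 = (-5, -30, -0.50).
Solve a·Δx + b·Δy = Δh: det = (-25)·(-30) − (-5)·(-25) = 625.
∂h/∂x = [(-0.14)·(-30) − (-0.50)·(-25)] / 625 = -0.01328
∂h/∂y = [(-25)·(-0.50) − (-5)·(-0.14)] / 625 = +0.01888
|∇h| = √(-0.01328² + 0.01888²) = 0.02308
Seepage velocity v = K·i/n = 0.32 × 0.02308 / 0.41 = 0.01801 ft/day.
t = 100 / 0.01801 = 5552 days = 15.2 years.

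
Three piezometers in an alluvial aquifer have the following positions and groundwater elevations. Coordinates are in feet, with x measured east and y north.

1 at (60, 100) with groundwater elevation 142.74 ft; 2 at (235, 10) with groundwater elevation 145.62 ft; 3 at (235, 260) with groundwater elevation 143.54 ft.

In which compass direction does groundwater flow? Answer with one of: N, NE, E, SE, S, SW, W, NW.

Three-point gradient (reference 1): Δ to 2 = (175, -90, +2.88), Δ to 3 = (175, 160, +0.80).
∂h/∂x = +0.01218, ∂h/∂y = -0.008320 (det = 43750).
Flow = −∇h = (-0.01218 east, +0.008320 north), which points northwest.

NW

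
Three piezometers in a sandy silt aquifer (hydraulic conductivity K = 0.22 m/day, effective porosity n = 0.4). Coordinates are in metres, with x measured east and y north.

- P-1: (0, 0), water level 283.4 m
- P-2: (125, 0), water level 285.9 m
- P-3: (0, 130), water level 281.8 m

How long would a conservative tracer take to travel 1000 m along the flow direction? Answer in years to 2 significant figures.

∂h/∂x = (285.9 − 283.4) / (125 − 0) = +0.02000
∂h/∂y = (281.8 − 283.4) / (130 − 0) = -0.01231
|∇h| = √(0.02000² + -0.01231²) = 0.02348
Seepage velocity v = K·i/n = 0.22 × 0.02348 / 0.4 = 0.01291 m/day.
t = 1000 / 0.01291 = 7.746e+04 days = 212 years.

210 years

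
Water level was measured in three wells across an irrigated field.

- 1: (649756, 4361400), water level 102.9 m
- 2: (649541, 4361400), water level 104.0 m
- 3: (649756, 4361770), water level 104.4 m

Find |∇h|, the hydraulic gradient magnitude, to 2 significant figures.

∂h/∂x = (104.0 − 102.9) / (649541 − 649756) = -0.005116
∂h/∂y = (104.4 − 102.9) / (4361770 − 4361400) = +0.004054
|∇h| = √(-0.005116² + 0.004054²) = 0.006528

0.0065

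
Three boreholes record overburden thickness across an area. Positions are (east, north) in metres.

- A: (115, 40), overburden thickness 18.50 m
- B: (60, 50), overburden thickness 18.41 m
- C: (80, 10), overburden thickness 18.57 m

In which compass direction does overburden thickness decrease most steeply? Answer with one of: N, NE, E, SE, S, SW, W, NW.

N

Three-point gradient (reference A): Δ to B = (-55, 10, -0.09), Δ to C = (-35, -30, +0.07).
∂d/∂x = +0.0010000, ∂d/∂y = -0.003500 (det = 2000).
Steepest decrease is along −∇f = (-0.0010000 E, +0.003500 N) → north.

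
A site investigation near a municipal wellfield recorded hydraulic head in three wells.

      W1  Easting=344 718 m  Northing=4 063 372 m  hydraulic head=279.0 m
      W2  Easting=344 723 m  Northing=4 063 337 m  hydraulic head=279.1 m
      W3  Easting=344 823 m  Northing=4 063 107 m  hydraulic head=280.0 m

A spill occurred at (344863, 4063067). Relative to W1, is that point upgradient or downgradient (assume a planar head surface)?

With h = a·x + b·y + c and W1 as origin, the differences give:
  5·a + (-35)·b = +0.1
  105·a + (-265)·b = +1.0
Eliminate b (×(-265) and ×(-35), subtract): 2350·a = 8.50 → a = ∂h/∂x = +0.003617
Back-substitute: b = ∂h/∂y = -0.002340.
Head at (344863, 4063067) = 279.0 + (+0.003617)·(145) + (-0.002340)·(-305) = 280.24 m.
That is higher than the 279.0 m at W1, so the point is upgradient.

upgradient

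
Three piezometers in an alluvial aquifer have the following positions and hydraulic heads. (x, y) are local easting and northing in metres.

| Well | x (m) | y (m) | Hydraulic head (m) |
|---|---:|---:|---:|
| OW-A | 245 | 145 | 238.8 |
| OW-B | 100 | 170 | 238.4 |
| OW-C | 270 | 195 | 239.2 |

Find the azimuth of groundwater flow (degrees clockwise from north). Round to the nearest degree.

212°

Three-point gradient (reference OW-A): Δ to OW-B = (-145, 25, -0.4), Δ to OW-C = (25, 50, +0.4).
∂h/∂x = +0.003810, ∂h/∂y = +0.006095 (det = -7875).
Flow direction (−∇h) has components (-0.003810 E, -0.006095 N).
Azimuth = atan2(E, N) = atan2(-0.003810, -0.006095) = 212.0° ≈ 212°.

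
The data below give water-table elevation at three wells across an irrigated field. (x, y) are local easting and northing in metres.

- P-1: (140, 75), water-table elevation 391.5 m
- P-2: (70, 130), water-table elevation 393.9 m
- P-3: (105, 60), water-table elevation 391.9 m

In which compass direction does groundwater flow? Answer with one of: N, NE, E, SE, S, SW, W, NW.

With h = a·x + b·y + c and P-1 as origin, the differences give:
  (-70)·a + 55·b = +2.4
  (-35)·a + (-15)·b = +0.4
Eliminate b (×(-15) and ×55, subtract): 2975·a = -58.00 → a = ∂h/∂x = -0.01950
Back-substitute: b = ∂h/∂y = +0.01882.
Flow = −∇h = (+0.01950 east, -0.01882 north), which points southeast.

SE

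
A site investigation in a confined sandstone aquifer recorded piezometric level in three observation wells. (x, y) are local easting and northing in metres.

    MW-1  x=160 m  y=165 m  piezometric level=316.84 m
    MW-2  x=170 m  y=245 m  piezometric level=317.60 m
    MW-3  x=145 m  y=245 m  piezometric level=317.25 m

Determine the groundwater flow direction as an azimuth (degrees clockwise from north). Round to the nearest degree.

With h = a·x + b·y + c and MW-1 as origin, the differences give:
  10·a + 80·b = +0.76
  (-15)·a + 80·b = +0.41
Eliminate b (×80 and ×80, subtract): 2000·a = 28.000 → a = ∂h/∂x = +0.01400
Back-substitute: b = ∂h/∂y = +0.007750.
Flow direction (−∇h) has components (-0.01400 E, -0.007750 N).
Azimuth = atan2(E, N) = atan2(-0.01400, -0.007750) = 241.0° ≈ 241°.

241°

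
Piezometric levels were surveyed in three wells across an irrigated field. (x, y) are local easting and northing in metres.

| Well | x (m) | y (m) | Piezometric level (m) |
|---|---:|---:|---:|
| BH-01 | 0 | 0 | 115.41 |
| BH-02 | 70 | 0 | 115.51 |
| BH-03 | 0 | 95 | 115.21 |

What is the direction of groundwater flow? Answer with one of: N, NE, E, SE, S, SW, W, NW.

NW

∂h/∂x = (115.51 − 115.41) / (70 − 0) = +0.001429
∂h/∂y = (115.21 − 115.41) / (95 − 0) = -0.002105
Flow = −∇h = (-0.001429 east, +0.002105 north), which points northwest.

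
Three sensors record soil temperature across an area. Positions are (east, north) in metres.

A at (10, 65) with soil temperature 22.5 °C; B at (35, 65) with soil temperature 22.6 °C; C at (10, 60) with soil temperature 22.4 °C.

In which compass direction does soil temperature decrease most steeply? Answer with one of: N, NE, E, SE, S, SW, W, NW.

Three-point gradient (reference A): Δ to B = (25, 0, +0.1), Δ to C = (0, -5, -0.1).
∂T/∂x = +0.004000, ∂T/∂y = +0.02000 (det = -125).
Steepest decrease is along −∇f = (-0.004000 E, -0.02000 N) → south.

S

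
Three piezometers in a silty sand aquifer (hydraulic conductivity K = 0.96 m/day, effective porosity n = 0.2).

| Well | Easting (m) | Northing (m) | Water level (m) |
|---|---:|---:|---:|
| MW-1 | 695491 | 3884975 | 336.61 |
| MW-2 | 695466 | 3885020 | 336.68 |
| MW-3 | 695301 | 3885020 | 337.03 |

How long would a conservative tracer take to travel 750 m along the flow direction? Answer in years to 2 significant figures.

200 years

Three-point gradient (reference MW-1): Δ to MW-2 = (-25, 45, +0.07), Δ to MW-3 = (-190, 45, +0.42).
∂h/∂x = -0.002121, ∂h/∂y = +0.0003771 (det = 7425).
|∇h| = √(-0.002121² + 0.0003771²) = 0.002154
Seepage velocity v = K·i/n = 0.96 × 0.002154 / 0.2 = 0.01034 m/day.
t = 750 / 0.01034 = 7.253e+04 days = 199 years.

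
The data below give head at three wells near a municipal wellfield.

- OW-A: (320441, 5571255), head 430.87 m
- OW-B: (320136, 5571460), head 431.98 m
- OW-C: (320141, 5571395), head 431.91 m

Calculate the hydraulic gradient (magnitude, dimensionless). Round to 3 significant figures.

Differences from OW-A: to OW-B (Δx, Δy, Δh) = (-305, 205, +1.11); to OW-C = (-300, 140, +1.04).
Determinant of the coordinate differences = (-305)·140 − (-300)·205 = 18800.
∂h/∂x = [(+1.11)·140 − (+1.04)·205] / 18800 = -0.003074
∂h/∂y = [(-305)·(+1.04) − (-300)·(+1.11)] / 18800 = +0.0008404
|∇h| = √(-0.003074² + 0.0008404²) = 0.003187

0.00319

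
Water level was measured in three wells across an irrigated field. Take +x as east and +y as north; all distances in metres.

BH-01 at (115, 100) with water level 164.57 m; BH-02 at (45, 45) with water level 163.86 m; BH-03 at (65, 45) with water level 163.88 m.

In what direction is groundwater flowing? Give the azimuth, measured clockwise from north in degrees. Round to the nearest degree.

Three-point gradient (reference BH-01): Δ to BH-02 = (-70, -55, -0.71), Δ to BH-03 = (-50, -55, -0.69).
∂h/∂x = +0.0010000, ∂h/∂y = +0.01164 (det = 1100).
Flow direction (−∇h) has components (-0.0010000 E, -0.01164 N).
Azimuth = atan2(E, N) = atan2(-0.0010000, -0.01164) = 184.9° ≈ 185°.

185°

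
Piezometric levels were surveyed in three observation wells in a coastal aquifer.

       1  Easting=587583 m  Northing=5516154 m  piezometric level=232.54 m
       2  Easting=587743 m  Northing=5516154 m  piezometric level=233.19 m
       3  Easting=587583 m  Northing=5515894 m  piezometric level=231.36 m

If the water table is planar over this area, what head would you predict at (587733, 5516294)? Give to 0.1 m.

∂h/∂x = (233.19 − 232.54) / (587743 − 587583) = +0.004063
∂h/∂y = (231.36 − 232.54) / (5515894 − 5516154) = +0.004538
h(587733, 5516294) = 232.54 + (+0.004063)·(150) + (+0.004538)·(140) = 232.54 +0.609 +0.635 = 233.785 m.

233.8 m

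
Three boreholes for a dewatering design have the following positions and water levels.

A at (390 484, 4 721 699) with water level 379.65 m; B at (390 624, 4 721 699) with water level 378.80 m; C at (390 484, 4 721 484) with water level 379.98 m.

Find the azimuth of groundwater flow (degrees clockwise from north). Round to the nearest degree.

076°

∂h/∂x = (378.80 − 379.65) / (390624 − 390484) = -0.006071
∂h/∂y = (379.98 − 379.65) / (4721484 − 4721699) = -0.001535
Flow direction (−∇h) has components (+0.006071 E, +0.001535 N).
Azimuth = atan2(E, N) = atan2(+0.006071, +0.001535) = 75.8° ≈ 076°.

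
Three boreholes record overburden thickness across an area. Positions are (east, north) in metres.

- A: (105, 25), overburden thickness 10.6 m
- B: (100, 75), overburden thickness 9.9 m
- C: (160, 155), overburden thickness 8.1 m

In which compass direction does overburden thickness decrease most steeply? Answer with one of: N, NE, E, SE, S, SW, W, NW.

NE

With d = a·x + b·y + c and A as origin, the differences give:
  (-5)·a + 50·b = -0.7
  55·a + 130·b = -2.5
Eliminate b (×130 and ×50, subtract): -3400·a = 34.00 → a = ∂d/∂x = -0.01000
Back-substitute: b = ∂d/∂y = -0.01500.
Steepest decrease is along −∇f = (+0.01000 E, +0.01500 N) → northeast.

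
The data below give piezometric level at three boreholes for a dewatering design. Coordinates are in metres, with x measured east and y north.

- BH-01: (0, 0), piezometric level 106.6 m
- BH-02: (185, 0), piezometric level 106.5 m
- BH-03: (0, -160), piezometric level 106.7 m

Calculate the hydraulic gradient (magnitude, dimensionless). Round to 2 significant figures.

∂h/∂x = (106.5 − 106.6) / (185 − 0) = -0.0005405
∂h/∂y = (106.7 − 106.6) / (-160 − 0) = -0.0006250
|∇h| = √(-0.0005405² + -0.0006250²) = 0.0008263

0.00083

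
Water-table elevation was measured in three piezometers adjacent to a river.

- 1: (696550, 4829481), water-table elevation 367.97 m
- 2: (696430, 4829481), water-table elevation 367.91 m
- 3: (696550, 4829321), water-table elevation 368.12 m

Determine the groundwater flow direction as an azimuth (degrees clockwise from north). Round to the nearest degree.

332°

∂h/∂x = (367.91 − 367.97) / (696430 − 696550) = +0.0005000
∂h/∂y = (368.12 − 367.97) / (4829321 − 4829481) = -0.0009375
Flow direction (−∇h) has components (-0.0005000 E, +0.0009375 N).
Azimuth = atan2(E, N) = atan2(-0.0005000, +0.0009375) = 331.9° ≈ 332°.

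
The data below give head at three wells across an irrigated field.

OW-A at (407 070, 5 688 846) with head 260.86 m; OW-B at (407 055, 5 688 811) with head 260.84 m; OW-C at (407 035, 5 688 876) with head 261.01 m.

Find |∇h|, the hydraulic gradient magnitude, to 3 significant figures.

Taking OW-A as reference: OW-B−OW-A = (-15, -35, -0.02); OW-C−OW-A = (-35, 30, +0.15).
Solve a·Δx + b·Δy = Δh: det = (-15)·30 − (-35)·(-35) = -1675.
∂h/∂x = [(-0.02)·30 − (+0.15)·(-35)] / -1675 = -0.002776
∂h/∂y = [(-15)·(+0.15) − (-35)·(-0.02)] / -1675 = +0.001761
|∇h| = √(-0.002776² + 0.001761²) = 0.003287

0.00329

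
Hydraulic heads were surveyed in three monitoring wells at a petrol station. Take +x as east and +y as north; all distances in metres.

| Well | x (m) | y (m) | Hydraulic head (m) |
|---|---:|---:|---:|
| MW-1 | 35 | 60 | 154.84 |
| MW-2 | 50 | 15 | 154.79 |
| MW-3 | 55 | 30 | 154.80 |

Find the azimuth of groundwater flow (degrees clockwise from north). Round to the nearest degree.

143°

With h = a·x + b·y + c and MW-1 as origin, the differences give:
  15·a + (-45)·b = -0.05
  20·a + (-30)·b = -0.04
Eliminate b (×(-30) and ×(-45), subtract): 450·a = -0.300 → a = ∂h/∂x = -0.0006667
Back-substitute: b = ∂h/∂y = +0.0008889.
Flow direction (−∇h) has components (+0.0006667 E, -0.0008889 N).
Azimuth = atan2(E, N) = atan2(+0.0006667, -0.0008889) = 143.1° ≈ 143°.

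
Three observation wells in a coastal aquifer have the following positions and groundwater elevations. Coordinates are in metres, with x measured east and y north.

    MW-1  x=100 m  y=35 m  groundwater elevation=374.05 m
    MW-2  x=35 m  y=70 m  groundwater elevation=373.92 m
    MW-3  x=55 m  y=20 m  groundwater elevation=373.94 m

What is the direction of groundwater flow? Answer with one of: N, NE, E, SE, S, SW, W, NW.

Taking MW-1 as reference: MW-2−MW-1 = (-65, 35, -0.13); MW-3−MW-1 = (-45, -15, -0.11).
Solve a·Δx + b·Δy = Δh: det = (-65)·(-15) − (-45)·35 = 2550.
∂h/∂x = [(-0.13)·(-15) − (-0.11)·35] / 2550 = +0.002275
∂h/∂y = [(-65)·(-0.11) − (-45)·(-0.13)] / 2550 = +0.0005098
Flow = −∇h = (-0.002275 east, -0.0005098 north), which points west.

W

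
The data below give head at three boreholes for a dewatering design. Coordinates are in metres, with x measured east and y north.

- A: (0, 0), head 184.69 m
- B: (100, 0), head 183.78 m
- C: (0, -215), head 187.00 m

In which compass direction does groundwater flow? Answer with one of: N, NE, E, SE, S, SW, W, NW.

NE

∂h/∂x = (183.78 − 184.69) / (100 − 0) = -0.009100
∂h/∂y = (187.00 − 184.69) / (-215 − 0) = -0.01074
Flow = −∇h = (+0.009100 east, +0.01074 north), which points northeast.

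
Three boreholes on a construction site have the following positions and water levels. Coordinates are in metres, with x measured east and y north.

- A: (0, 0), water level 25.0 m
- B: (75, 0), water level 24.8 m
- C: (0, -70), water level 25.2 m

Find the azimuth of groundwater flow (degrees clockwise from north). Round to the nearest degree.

∂h/∂x = (24.8 − 25.0) / (75 − 0) = -0.002667
∂h/∂y = (25.2 − 25.0) / (-70 − 0) = -0.002857
Flow direction (−∇h) has components (+0.002667 E, +0.002857 N).
Azimuth = atan2(E, N) = atan2(+0.002667, +0.002857) = 43.0° ≈ 043°.

043°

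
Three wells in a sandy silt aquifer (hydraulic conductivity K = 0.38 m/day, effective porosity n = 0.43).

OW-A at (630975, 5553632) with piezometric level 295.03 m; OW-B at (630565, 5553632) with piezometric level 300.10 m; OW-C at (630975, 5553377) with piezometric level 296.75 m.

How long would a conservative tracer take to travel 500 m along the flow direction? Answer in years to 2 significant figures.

110 years

∂h/∂x = (300.10 − 295.03) / (630565 − 630975) = -0.01237
∂h/∂y = (296.75 − 295.03) / (5553377 − 5553632) = -0.006745
|∇h| = √(-0.01237² + -0.006745²) = 0.01409
Seepage velocity v = K·i/n = 0.38 × 0.01409 / 0.43 = 0.01245 m/day.
t = 500 / 0.01245 = 4.016e+04 days = 110 years.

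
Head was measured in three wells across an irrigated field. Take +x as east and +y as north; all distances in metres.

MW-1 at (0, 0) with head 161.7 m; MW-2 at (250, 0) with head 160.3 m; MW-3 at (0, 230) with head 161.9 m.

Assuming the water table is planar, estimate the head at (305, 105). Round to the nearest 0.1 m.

160.1 m

∂h/∂x = (160.3 − 161.7) / (250 − 0) = -0.005600
∂h/∂y = (161.9 − 161.7) / (230 − 0) = +0.0008696
h(305, 105) = 161.7 + (-0.005600)·(305) + (+0.0008696)·(105) = 161.7 -1.708 +0.091 = 160.083 m.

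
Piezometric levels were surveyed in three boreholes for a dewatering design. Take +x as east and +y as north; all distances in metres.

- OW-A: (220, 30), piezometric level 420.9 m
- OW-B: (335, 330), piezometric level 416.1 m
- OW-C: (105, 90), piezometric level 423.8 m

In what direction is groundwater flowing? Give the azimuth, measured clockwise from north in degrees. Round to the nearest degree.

With h = a·x + b·y + c and OW-A as origin, the differences give:
  115·a + 300·b = -4.8
  (-115)·a + 60·b = +2.9
Eliminate b (×60 and ×300, subtract): 41400·a = -1158.00 → a = ∂h/∂x = -0.02797
Back-substitute: b = ∂h/∂y = -0.005278.
Flow direction (−∇h) has components (+0.02797 E, +0.005278 N).
Azimuth = atan2(E, N) = atan2(+0.02797, +0.005278) = 79.3° ≈ 079°.

079°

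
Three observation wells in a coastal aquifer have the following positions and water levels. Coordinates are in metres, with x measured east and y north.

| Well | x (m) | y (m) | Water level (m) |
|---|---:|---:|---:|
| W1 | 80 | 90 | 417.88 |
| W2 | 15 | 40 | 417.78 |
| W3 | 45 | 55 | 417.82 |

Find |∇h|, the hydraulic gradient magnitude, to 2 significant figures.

Differences from W1: to W2 (Δx, Δy, Δh) = (-65, -50, -0.10); to W3 = (-35, -35, -0.06).
Solve a·Δx + b·Δy = Δh: det = (-65)·(-35) − (-35)·(-50) = 525.
∂h/∂x = [(-0.10)·(-35) − (-0.06)·(-50)] / 525 = +0.0009524
∂h/∂y = [(-65)·(-0.06) − (-35)·(-0.10)] / 525 = +0.0007619
|∇h| = √(0.0009524² + 0.0007619²) = 0.00122

0.0012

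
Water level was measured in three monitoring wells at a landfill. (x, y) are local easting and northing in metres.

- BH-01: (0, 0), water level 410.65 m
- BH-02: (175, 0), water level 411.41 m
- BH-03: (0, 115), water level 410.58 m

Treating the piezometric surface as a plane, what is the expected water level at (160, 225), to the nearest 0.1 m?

∂h/∂x = (411.41 − 410.65) / (175 − 0) = +0.004343
∂h/∂y = (410.58 − 410.65) / (115 − 0) = -0.0006087
h(160, 225) = 410.65 + (+0.004343)·(160) + (-0.0006087)·(225) = 410.65 +0.695 -0.137 = 411.208 m.

411.2 m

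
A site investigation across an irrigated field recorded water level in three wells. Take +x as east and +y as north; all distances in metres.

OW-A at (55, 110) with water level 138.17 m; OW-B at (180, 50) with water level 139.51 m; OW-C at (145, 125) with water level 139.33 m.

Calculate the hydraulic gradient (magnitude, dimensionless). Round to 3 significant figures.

Differences from OW-A: to OW-B (Δx, Δy, Δh) = (125, -60, +1.34); to OW-C = (90, 15, +1.16).
Determinant of the coordinate differences = 125·15 − 90·(-60) = 7275.
∂h/∂x = [(+1.34)·15 − (+1.16)·(-60)] / 7275 = +0.01233
∂h/∂y = [125·(+1.16) − 90·(+1.34)] / 7275 = +0.003354
|∇h| = √(0.01233² + 0.003354²) = 0.01278

0.0128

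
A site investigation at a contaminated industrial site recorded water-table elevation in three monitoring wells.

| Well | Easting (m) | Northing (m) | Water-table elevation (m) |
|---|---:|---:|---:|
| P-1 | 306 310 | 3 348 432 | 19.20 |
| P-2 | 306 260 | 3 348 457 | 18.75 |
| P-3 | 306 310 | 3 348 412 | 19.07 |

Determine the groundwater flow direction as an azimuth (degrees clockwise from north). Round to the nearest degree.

With h = a·x + b·y + c and P-1 as origin, the differences give:
  (-50)·a + 25·b = -0.45
  0·a + (-20)·b = -0.13
Eliminate b (×(-20) and ×25, subtract): 1000·a = 12.250 → a = ∂h/∂x = +0.01225
Back-substitute: b = ∂h/∂y = +0.006500.
Flow direction (−∇h) has components (-0.01225 E, -0.006500 N).
Azimuth = atan2(E, N) = atan2(-0.01225, -0.006500) = 242.0° ≈ 242°.

242°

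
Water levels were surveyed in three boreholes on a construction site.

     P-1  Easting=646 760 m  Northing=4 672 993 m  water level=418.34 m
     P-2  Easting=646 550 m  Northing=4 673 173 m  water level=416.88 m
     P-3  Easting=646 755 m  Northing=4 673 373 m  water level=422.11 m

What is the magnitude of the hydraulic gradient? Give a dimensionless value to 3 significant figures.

0.0186

With h = a·x + b·y + c and P-1 as origin, the differences give:
  (-210)·a + 180·b = -1.46
  (-5)·a + 380·b = +3.77
Eliminate b (×380 and ×180, subtract): -78900·a = -1233.400 → a = ∂h/∂x = +0.01563
Back-substitute: b = ∂h/∂y = +0.01013.
|∇h| = √(0.01563² + 0.01013²) = 0.01863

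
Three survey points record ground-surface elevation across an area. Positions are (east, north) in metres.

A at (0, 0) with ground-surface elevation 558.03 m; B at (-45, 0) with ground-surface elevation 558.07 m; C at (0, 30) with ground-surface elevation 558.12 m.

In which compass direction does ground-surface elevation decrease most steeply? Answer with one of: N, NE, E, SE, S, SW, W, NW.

S

∂z/∂x = (558.07 − 558.03) / (-45 − 0) = -0.0008889
∂z/∂y = (558.12 − 558.03) / (30 − 0) = +0.003000
Steepest decrease is along −∇f = (+0.0008889 E, -0.003000 N) → south.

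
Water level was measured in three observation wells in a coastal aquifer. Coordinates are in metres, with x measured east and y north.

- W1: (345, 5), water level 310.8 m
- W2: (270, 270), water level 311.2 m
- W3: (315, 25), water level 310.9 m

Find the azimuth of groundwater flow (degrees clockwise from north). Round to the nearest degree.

With h = a·x + b·y + c and W1 as origin, the differences give:
  (-75)·a + 265·b = +0.4
  (-30)·a + 20·b = +0.1
Eliminate b (×20 and ×265, subtract): 6450·a = -18.50 → a = ∂h/∂x = -0.002868
Back-substitute: b = ∂h/∂y = +0.0006977.
Flow direction (−∇h) has components (+0.002868 E, -0.0006977 N).
Azimuth = atan2(E, N) = atan2(+0.002868, -0.0006977) = 103.7° ≈ 104°.

104°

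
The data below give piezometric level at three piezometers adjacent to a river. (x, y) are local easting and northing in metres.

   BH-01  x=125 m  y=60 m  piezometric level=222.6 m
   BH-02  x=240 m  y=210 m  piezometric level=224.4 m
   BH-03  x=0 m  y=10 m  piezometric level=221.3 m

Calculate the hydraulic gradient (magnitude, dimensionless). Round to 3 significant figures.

0.00995

Taking BH-01 as reference: BH-02−BH-01 = (115, 150, +1.8); BH-03−BH-01 = (-125, -50, -1.3).
Determinant of the coordinate differences = 115·(-50) − (-125)·150 = 13000.
∂h/∂x = [(+1.8)·(-50) − (-1.3)·150] / 13000 = +0.008077
∂h/∂y = [115·(-1.3) − (-125)·(+1.8)] / 13000 = +0.005808
|∇h| = √(0.008077² + 0.005808²) = 0.009948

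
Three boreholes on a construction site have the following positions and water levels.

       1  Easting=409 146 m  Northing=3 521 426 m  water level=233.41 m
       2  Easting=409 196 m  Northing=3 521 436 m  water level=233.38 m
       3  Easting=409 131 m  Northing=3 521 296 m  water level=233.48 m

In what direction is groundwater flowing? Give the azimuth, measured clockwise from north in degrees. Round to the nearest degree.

046°

With h = a·x + b·y + c and 1 as origin, the differences give:
  50·a + 10·b = -0.03
  (-15)·a + (-130)·b = +0.07
Eliminate b (×(-130) and ×10, subtract): -6350·a = 3.200 → a = ∂h/∂x = -0.0005039
Back-substitute: b = ∂h/∂y = -0.0004803.
Flow direction (−∇h) has components (+0.0005039 E, +0.0004803 N).
Azimuth = atan2(E, N) = atan2(+0.0005039, +0.0004803) = 46.4° ≈ 046°.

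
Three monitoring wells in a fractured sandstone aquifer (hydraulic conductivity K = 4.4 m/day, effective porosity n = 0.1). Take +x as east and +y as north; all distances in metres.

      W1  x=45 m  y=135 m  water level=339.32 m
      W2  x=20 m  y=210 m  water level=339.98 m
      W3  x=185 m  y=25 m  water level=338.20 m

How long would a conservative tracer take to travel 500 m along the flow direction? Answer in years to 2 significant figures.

3.7 years

Differences from W1: to W2 (Δx, Δy, Δh) = (-25, 75, +0.66); to W3 = (140, -110, -1.12).
Determinant of the coordinate differences = (-25)·(-110) − 140·75 = -7750.
∂h/∂x = [(+0.66)·(-110) − (-1.12)·75] / -7750 = -0.001471
∂h/∂y = [(-25)·(-1.12) − 140·(+0.66)] / -7750 = +0.008310
|∇h| = √(-0.001471² + 0.008310²) = 0.008439
Seepage velocity v = K·i/n = 4.4 × 0.008439 / 0.1 = 0.3713 m/day.
t = 500 / 0.3713 = 1347 days = 3.69 years.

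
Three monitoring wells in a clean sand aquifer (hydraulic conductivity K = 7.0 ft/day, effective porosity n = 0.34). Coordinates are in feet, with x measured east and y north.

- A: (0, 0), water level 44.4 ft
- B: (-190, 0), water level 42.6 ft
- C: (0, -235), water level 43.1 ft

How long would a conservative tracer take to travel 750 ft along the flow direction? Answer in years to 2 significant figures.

9.1 years

∂h/∂x = (42.6 − 44.4) / (-190 − 0) = +0.009474
∂h/∂y = (43.1 − 44.4) / (-235 − 0) = +0.005532
|∇h| = √(0.009474² + 0.005532²) = 0.01097
Seepage velocity v = K·i/n = 7.0 × 0.01097 / 0.34 = 0.2259 ft/day.
t = 750 / 0.2259 = 3320 days = 9.09 years.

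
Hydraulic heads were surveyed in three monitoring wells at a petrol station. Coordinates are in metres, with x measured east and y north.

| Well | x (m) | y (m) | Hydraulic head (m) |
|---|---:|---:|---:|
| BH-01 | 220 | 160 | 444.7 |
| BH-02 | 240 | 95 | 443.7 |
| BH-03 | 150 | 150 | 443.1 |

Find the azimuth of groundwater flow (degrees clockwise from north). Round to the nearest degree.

223°

Taking BH-01 as reference: BH-02−BH-01 = (20, -65, -1.0); BH-03−BH-01 = (-70, -10, -1.6).
Determinant of the coordinate differences = 20·(-10) − (-70)·(-65) = -4750.
∂h/∂x = [(-1.0)·(-10) − (-1.6)·(-65)] / -4750 = +0.01979
∂h/∂y = [20·(-1.6) − (-70)·(-1.0)] / -4750 = +0.02147
Flow direction (−∇h) has components (-0.01979 E, -0.02147 N).
Azimuth = atan2(E, N) = atan2(-0.01979, -0.02147) = 222.7° ≈ 223°.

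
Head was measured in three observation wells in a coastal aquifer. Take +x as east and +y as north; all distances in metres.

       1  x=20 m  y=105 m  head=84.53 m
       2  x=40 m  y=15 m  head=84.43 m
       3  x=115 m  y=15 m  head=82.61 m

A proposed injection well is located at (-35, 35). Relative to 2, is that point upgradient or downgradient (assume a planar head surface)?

upgradient

Taking 1 as reference: 2−1 = (20, -90, -0.10); 3−1 = (95, -90, -1.92).
Solve a·Δx + b·Δy = Δh: det = 20·(-90) − 95·(-90) = 6750.
∂h/∂x = [(-0.10)·(-90) − (-1.92)·(-90)] / 6750 = -0.02427
∂h/∂y = [20·(-1.92) − 95·(-0.10)] / 6750 = -0.004281
Head at (-35, 35) = 84.53 + (-0.02427)·(-55) + (-0.004281)·(-70) = 86.16 m.
That is higher than the 84.43 m at 2, so the point is upgradient.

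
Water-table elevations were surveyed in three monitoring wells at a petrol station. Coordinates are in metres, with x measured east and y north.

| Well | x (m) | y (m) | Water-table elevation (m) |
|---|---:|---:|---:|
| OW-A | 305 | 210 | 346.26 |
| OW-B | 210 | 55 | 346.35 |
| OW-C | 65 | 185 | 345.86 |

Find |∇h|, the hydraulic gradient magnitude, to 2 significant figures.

0.0025

With h = a·x + b·y + c and OW-A as origin, the differences give:
  (-95)·a + (-155)·b = +0.09
  (-240)·a + (-25)·b = -0.40
Eliminate b (×(-25) and ×(-155), subtract): -34825·a = -64.250 → a = ∂h/∂x = +0.001845
Back-substitute: b = ∂h/∂y = -0.001711.
|∇h| = √(0.001845² + -0.001711²) = 0.002516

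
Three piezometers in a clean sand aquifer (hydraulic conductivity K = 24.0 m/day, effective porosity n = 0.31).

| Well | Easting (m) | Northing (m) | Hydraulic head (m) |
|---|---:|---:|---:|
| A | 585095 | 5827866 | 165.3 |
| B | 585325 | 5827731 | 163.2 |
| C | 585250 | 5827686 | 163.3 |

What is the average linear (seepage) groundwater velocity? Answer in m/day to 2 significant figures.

0.65 m/day

Taking A as reference: B−A = (230, -135, -2.1); C−A = (155, -180, -2.0).
Determinant of the coordinate differences = 230·(-180) − 155·(-135) = -20475.
∂h/∂x = [(-2.1)·(-180) − (-2.0)·(-135)] / -20475 = -0.005275
∂h/∂y = [230·(-2.0) − 155·(-2.1)] / -20475 = +0.006569
|∇h| = √(-0.005275² + 0.006569²) = 0.008425
Seepage velocity v = K·i/n = 24.0 × 0.008425 / 0.31 = 0.6523 m/day.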